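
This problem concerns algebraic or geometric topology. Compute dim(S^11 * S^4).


Join of spheres: S^m * S^n = S^{m+n+1}.
dim = 11 + 4 + 1 = 16

16


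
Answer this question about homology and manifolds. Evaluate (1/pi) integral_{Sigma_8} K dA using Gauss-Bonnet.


Gauss-Bonnet: integral K dA = 2*pi*chi(M).
chi(Sigma_8) = 2 - 2*8 = -14.
(integral K dA)/pi = 2*chi = 2*(-14) = -28

-28


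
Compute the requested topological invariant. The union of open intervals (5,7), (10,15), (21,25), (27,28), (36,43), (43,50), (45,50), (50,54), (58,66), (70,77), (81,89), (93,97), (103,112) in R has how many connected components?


Sort and merge overlapping open intervals.
Merged: (5,7), (10,15), (21,25), (27,28), (36,43), (43,50), (50,54), (58,66), (70,77), (81,89), (93,97), (103,112).
Number of components = 12

12


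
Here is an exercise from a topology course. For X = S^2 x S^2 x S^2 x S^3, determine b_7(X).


Each S^d has Poincare polynomial 1 + t^d.
The product S^2 x S^2 x S^2 x S^3 has Poincare polynomial prod(1+t^d_i).
Expanding: b_0=1, b_2=3, b_3=1, b_4=3, b_5=3, b_6=1, b_7=3, b_9=1.
b_7 = 3

3


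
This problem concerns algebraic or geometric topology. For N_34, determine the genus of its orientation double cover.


chi(N_34) = 2 - 34 = -32.
Double cover: chi(Sigma_g) = 2 * chi(N_34) = 2*(-32) = -64.
2 - 2g = -64, so g = (2 - (-64))/2 = 66/2 = 33

33


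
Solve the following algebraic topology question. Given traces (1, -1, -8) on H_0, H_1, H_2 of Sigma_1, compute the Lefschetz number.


L(f) = tr(f_0*) - tr(f_1*) + tr(f_2*).
= 1 - (-1) + (-8)
= -6

-6


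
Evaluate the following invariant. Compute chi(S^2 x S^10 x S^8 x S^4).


chi is multiplicative: chi(X x Y) = chi(X) chi(Y).
Each even-dim sphere has chi = 2. There are 4 factors.
chi = 2^4 = 16

16


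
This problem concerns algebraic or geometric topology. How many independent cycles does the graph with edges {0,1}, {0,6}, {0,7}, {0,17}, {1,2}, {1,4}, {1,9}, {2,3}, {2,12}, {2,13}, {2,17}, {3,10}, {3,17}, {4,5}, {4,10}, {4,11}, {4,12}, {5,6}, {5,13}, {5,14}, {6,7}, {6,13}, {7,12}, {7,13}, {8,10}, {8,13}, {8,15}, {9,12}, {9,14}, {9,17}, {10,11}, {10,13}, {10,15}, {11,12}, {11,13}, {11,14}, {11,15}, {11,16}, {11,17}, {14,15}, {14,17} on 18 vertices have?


b_1 = E - V + (number of components).
E = 41, V = 18, components = 1.
b_1 = 41 - 18 + 1 = 24

24


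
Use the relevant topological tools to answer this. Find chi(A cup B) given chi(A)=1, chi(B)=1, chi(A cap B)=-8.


chi(A cup B) = chi(A) + chi(B) - chi(A cap B)
= 1 + (1) - (-8)
= 10

10


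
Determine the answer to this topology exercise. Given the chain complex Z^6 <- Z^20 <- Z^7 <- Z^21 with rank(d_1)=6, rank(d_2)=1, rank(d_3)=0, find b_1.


rank H_k = rank(ker d_k) - rank(im d_{k+1}).
rank(ker d_1) = rank(C_1) - rank(d_1) = 20 - 6 = 14.
rank(im d_{1+1}) = 1.
rank H_1 = 14 - 1 = 13

13


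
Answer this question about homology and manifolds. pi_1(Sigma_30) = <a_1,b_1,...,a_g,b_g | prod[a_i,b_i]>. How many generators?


Standard presentation: pi_1(Sigma_g) = <a_1,b_1,...,a_g,b_g | [a_1,b_1]...[a_g,b_g] = 1>.
Number of generators = 2g = 2*30 = 60

60


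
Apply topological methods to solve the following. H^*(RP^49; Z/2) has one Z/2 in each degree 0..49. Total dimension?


H^k(RP^49; Z/2) = Z/2 for each 0 <= k <= 49.
Total dimension = 49 + 1 = 50

50


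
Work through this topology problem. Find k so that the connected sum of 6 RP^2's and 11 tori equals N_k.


Since a >= 1, the sum is non-orientable; each T^2 can be replaced by RP^2 # RP^2 (since T^2#RP^2 = 3RP^2).
Total crosscaps k = 6 + 2*11 = 28.
Check via chi: chi = 6*1 + 11*0 - (6+11-1)*2 = -26 = 2 - k = -26. Consistent.

28


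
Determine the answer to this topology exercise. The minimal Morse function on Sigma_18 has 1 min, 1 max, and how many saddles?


A perfect Morse function has m_k = b_k.
For Sigma_18: b_0=1, b_1=2g=36, b_2=1.
Saddles m_1 = 2g = 36

36


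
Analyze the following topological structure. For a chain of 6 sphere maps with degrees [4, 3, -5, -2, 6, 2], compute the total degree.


Degree is multiplicative: deg(composition) = product of degrees.
= (4) * (3) * (-5) * (-2) * (6) * (2) = 1440

1440


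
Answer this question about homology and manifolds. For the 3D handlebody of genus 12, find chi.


A genus-g handlebody deformation retracts to a wedge of g circles.
chi(vee_g S^1) = 1 - g.
chi(H_12) = 1 - 12 = -11

-11


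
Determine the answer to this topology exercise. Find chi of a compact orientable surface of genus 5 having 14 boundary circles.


For a compact orientable surface with genus g and b boundary components: chi = 2 - 2g - b.
chi = 2 - 2*5 - 14 = 2 - 10 - 14 = -22

-22


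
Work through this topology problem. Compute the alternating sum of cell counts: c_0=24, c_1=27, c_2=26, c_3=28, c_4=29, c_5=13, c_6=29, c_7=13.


chi = sum_k (-1)^k c_k.
= (-1)^0*24 + (-1)^1*27 + (-1)^2*26 + (-1)^3*28 + (-1)^4*29 + (-1)^5*13 + (-1)^6*29 + (-1)^7*13
= (24) + (-27) + (26) + (-28) + (29) + (-13) + (29) + (-13)
= 27

27


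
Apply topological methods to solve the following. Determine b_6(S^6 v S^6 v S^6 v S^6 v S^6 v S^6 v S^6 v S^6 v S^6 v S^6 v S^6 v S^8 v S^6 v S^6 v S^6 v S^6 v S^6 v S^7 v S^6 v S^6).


For a wedge of spheres, H_k (k>0) is free on one generator per sphere of dimension k.
Spheres of dimension 6: count = 18.
b_6 = 18

18


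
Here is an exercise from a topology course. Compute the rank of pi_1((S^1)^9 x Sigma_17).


pi_1(A x B) = pi_1(A) x pi_1(B); rank of abelianization = b_1.
b_1(T^9) = 9, b_1(Sigma_17) = 2*17 = 34.
b_1(product) = 9 + 34 = 43

43


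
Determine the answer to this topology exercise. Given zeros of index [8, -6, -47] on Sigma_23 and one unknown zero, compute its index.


Poincare-Hopf: sum of indices = chi(M).
chi(Sigma_23) = 2 - 2*23 = -44.
Sum of known indices = -45.
x = chi - (sum known) = -44 - (-45) = 1

1


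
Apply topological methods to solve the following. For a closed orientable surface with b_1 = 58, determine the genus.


For a closed orientable surface: b_1 = 2g.
58 = 2g
g = 58 / 2 = 29

29


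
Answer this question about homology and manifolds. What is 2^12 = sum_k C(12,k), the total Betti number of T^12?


b_k(T^12) = C(12,k), so the sum over k is sum_k C(12,k) = 2^12.
Total = 2^12 = 4096

4096


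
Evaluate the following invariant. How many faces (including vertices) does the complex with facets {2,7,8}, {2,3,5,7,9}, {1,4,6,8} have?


Each maximal simplex on m vertices has 2^m - 1 nonempty faces.
Take the union (dedupe shared faces).
Total distinct faces = 49

49


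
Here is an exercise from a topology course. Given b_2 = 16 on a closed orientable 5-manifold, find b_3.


Poincare duality for closed orientable n-manifolds: b_k = b_{n-k}.
Here n = 5, so b_3 = b_2 = 16

16


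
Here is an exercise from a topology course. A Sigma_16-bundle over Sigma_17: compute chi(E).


For a fiber bundle F -> E -> B (with CW structure): chi(E) = chi(B) * chi(F).
chi(Sigma_17) = -32, chi(Sigma_16) = -30.
chi(E) = (-32) * (-30) = 960

960


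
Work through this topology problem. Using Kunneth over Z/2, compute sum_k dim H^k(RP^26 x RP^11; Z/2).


dim H^*(RP^n; Z/2) = n+1 (one Z/2 in each degree 0..n).
Total Betti number is multiplicative.
Total = (26+1) * (11+1) = 27 * 12 = 324

324


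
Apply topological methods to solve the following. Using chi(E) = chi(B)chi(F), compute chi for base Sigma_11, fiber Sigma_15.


For a fiber bundle F -> E -> B (with CW structure): chi(E) = chi(B) * chi(F).
chi(Sigma_11) = -20, chi(Sigma_15) = -28.
chi(E) = (-20) * (-28) = 560

560


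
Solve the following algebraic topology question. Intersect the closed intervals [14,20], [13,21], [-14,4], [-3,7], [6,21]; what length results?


Intersection = [max(a_i), min(b_i)] = [14, 4].
Since 14 > 4, the intersection is empty.
Length = 0

0


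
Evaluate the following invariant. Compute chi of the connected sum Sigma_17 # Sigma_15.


chi(Sigma_17) = 2 - 2*17 = -32
chi(Sigma_15) = 2 - 2*15 = -28
For surfaces: chi(A#B) = chi(A) + chi(B) - 2.
chi = -32 + -28 - 2 = -62

-62


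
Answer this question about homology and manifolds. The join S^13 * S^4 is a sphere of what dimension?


Join of spheres: S^m * S^n = S^{m+n+1}.
dim = 13 + 4 + 1 = 18

18


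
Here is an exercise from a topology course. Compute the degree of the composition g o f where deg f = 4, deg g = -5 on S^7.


Degree is multiplicative under composition: deg(g o f) = deg(g) * deg(f).
= -5 * 4 = -20

-20


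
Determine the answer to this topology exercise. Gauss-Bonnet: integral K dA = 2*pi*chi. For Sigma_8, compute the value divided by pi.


Gauss-Bonnet: integral K dA = 2*pi*chi(M).
chi(Sigma_8) = 2 - 2*8 = -14.
(integral K dA)/pi = 2*chi = 2*(-14) = -28

-28


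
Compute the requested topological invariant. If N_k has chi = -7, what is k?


chi = 2 - k for closed non-orientable surfaces with k crosscaps.
-7 = 2 - k
k = 2 - (-7) = 9

9


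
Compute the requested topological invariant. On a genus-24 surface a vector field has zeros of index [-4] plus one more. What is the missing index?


Poincare-Hopf: sum of indices = chi(M).
chi(Sigma_24) = 2 - 2*24 = -46.
Sum of known indices = -4.
x = chi - (sum known) = -46 - (-4) = -42

-42


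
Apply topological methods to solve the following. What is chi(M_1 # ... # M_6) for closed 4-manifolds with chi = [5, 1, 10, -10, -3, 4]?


For n-manifolds: chi(A#B) = chi(A) + chi(B) - chi(S^4).
chi(S^4) = 1 + (-1)^4 = 2.
chi(#) = (sum chi_i) - (6-1)*chi(S^4) = 7 - 5*2 = -3

-3


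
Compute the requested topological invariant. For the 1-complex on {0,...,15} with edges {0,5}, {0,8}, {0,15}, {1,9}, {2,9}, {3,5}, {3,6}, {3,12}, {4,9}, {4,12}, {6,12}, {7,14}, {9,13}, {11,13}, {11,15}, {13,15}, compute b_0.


Run DFS/union-find over 16 vertices.
V = 16, E = 16.
Number of components = 3

3


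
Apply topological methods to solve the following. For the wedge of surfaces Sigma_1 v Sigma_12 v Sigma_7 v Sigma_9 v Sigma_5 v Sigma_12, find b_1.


For a wedge X v Y: reduced H_k(X v Y) = H_k(X) + H_k(Y).
Each Sigma_g contributes b_1 = 2g.
b_1 = 2 + 24 + 14 + 18 + 10 + 24 = 92

92


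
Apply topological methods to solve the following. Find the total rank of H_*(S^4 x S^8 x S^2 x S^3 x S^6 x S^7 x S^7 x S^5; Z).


Total Betti number is multiplicative under products.
Each S^d (d>=1) has total Betti number 2.
There are 8 sphere factors.
Total = 2^8 = 256

256


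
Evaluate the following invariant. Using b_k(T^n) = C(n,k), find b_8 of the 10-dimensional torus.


By the Kunneth formula, b_k(T^n) = C(n,k).
b_8(T^10) = C(10,8).
C(10,8) = 10!/(8!*2!) = 45

45


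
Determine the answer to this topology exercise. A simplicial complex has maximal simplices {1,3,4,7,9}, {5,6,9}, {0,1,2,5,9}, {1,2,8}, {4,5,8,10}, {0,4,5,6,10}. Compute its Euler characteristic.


Enumerate all faces; f-vector: f_0=11, f_1=34, f_2=35, f_3=16, f_4=3.
chi = sum (-1)^k f_k = -1

-1


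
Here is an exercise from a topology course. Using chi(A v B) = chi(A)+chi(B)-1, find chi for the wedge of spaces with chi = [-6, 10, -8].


chi(A v B) = chi(A) + chi(B) - 1 (one point identified).
For 3 spaces: chi = (sum chi_i) - (3 - 1).
sum = -4; chi = -4 - 2 = -6

-6


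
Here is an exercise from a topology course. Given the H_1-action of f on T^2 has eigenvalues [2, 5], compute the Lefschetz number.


For a torus self-map: L(f) = det(I - A) where A acts on H_1.
L(f) = (1-2) * (1-5) = -1 * -4 = 4

4


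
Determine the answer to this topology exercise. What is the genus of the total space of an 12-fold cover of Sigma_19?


For an n-sheeted cover: chi(E) = n * chi(B).
chi(Sigma_19) = 2 - 2*19 = -36.
chi(E) = 12 * (-36) = -432.
genus(E) = (2 - chi(E))/2 = (2 - (-432))/2 = 434/2 = 217

217


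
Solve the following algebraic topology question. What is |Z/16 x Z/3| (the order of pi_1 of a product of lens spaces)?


pi_1(X x Y) = pi_1(X) x pi_1(Y).
pi_1(L(16,1)) = Z/16, pi_1(L(3,1)) = Z/3.
|Z/16 x Z/3| = 16 * 3 = 48

48


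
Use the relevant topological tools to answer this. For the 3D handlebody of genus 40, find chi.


A genus-g handlebody deformation retracts to a wedge of g circles.
chi(vee_g S^1) = 1 - g.
chi(H_40) = 1 - 40 = -39

-39


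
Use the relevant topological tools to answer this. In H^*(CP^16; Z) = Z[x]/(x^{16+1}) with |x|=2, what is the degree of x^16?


|x| = 2 in H^*(CP^n).
|x^16| = 16 * |x| = 16 * 2 = 32

32


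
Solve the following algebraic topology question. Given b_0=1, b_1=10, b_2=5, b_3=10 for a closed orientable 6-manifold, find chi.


By Poincare duality b_k = b_{6-k}, so full Betti numbers: b_0=1, b_1=10, b_2=5, b_3=10, b_4=5, b_5=10, b_6=1.
chi = sum (-1)^k b_k = -18

-18


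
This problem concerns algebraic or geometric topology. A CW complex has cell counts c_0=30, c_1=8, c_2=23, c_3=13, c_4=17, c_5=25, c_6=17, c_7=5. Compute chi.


chi = sum_k (-1)^k c_k.
= (-1)^0*30 + (-1)^1*8 + (-1)^2*23 + (-1)^3*13 + (-1)^4*17 + (-1)^5*25 + (-1)^6*17 + (-1)^7*5
= (30) + (-8) + (23) + (-13) + (17) + (-25) + (17) + (-5)
= 36

36


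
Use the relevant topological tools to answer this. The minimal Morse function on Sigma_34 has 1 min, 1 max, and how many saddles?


A perfect Morse function has m_k = b_k.
For Sigma_34: b_0=1, b_1=2g=68, b_2=1.
Saddles m_1 = 2g = 68

68


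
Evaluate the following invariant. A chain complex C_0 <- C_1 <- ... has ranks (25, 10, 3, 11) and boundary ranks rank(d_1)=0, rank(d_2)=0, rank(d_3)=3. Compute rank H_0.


rank H_k = rank(ker d_k) - rank(im d_{k+1}).
rank(ker d_0) = rank(C_0) - rank(d_0) = 25 - 0 = 25.
rank(im d_{0+1}) = 0.
rank H_0 = 25 - 0 = 25

25


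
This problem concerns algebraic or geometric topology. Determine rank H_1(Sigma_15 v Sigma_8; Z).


For a wedge: H_1(A v B) = H_1(A) + H_1(B).
b_1(Sigma_15) = 30, b_1(Sigma_8) = 16.
b_1 = 30 + 16 = 46

46


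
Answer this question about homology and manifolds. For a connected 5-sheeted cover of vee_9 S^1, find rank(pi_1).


Nielsen-Schreier: an index-n subgroup of F_r is free of rank 1 + n(r-1).
Equivalently: chi(cover) = n*chi(base); chi(vee_r S^1) = 1 - 9 = -8.
chi(E) = 5*(-8) = -40; rank = 1 - chi(E) = 1 - (-40) = 41.
rank = 1 + 5*(9-1) = 1 + 40 = 41

41


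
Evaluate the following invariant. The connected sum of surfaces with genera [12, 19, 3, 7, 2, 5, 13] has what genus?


Genus is additive under connected sum of orientable surfaces.
g = 12 + 19 + 3 + 7 + 2 + 5 + 13 = 61

61


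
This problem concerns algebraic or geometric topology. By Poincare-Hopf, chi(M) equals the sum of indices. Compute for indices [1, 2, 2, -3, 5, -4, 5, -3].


Poincare-Hopf: chi(M) = sum of indices of zeros.
chi = (1) + (2) + (2) + (-3) + (5) + (-4) + (5) + (-3) = 5

5


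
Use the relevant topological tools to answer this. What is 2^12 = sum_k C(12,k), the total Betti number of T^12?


b_k(T^12) = C(12,k), so the sum over k is sum_k C(12,k) = 2^12.
Total = 2^12 = 4096

4096


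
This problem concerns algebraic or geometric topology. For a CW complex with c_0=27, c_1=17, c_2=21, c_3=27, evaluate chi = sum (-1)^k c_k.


chi = sum_k (-1)^k c_k.
= (-1)^0*27 + (-1)^1*17 + (-1)^2*21 + (-1)^3*27
= (27) + (-17) + (21) + (-27)
= 4

4


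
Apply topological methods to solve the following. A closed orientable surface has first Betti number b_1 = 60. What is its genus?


For a closed orientable surface: b_1 = 2g.
60 = 2g
g = 60 / 2 = 30

30


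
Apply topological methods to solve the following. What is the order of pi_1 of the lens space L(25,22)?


pi_1(L(p,q)) = Z/pZ for any q coprime to p.
|pi_1(L(25,22))| = 25

25


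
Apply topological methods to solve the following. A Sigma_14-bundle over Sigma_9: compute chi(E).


For a fiber bundle F -> E -> B (with CW structure): chi(E) = chi(B) * chi(F).
chi(Sigma_9) = -16, chi(Sigma_14) = -26.
chi(E) = (-16) * (-26) = 416

416


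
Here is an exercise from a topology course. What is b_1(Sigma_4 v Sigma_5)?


For a wedge: H_1(A v B) = H_1(A) + H_1(B).
b_1(Sigma_4) = 8, b_1(Sigma_5) = 10.
b_1 = 8 + 10 = 18

18


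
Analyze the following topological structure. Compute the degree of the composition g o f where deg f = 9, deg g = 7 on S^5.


Degree is multiplicative under composition: deg(g o f) = deg(g) * deg(f).
= 7 * 9 = 63

63


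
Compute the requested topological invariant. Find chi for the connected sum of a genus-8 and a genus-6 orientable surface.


chi(Sigma_8) = 2 - 2*8 = -14
chi(Sigma_6) = 2 - 2*6 = -10
For surfaces: chi(A#B) = chi(A) + chi(B) - 2.
chi = -14 + -10 - 2 = -26

-26


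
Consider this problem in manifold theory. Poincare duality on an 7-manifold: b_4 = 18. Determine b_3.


Poincare duality for closed orientable n-manifolds: b_k = b_{n-k}.
Here n = 7, so b_3 = b_4 = 18

18


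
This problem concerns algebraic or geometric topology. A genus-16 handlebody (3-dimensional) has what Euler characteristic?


A genus-g handlebody deformation retracts to a wedge of g circles.
chi(vee_g S^1) = 1 - g.
chi(H_16) = 1 - 16 = -15

-15


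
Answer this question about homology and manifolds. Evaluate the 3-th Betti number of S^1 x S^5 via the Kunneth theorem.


Each S^d has Poincare polynomial 1 + t^d.
The product S^1 x S^5 has Poincare polynomial prod(1+t^d_i).
Expanding: b_0=1, b_1=1, b_5=1, b_6=1.
b_3 = 0

0


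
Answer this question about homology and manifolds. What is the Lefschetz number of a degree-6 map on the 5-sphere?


On S^5: L(f) = tr(f_0*) + (-1)^5 tr(f_5*) = 1 + (-1)^5 * deg(f).
L(f) = 1 + (-1)^5 * 6 = 1 + -6 = -5

-5


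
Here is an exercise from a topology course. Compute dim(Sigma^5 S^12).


Each suspension raises dimension by 1: Sigma S^n = S^{n+1}.
Sigma^5 S^12 = S^{12+5} = S^17

17


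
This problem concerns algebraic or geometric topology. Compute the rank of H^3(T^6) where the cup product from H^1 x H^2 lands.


Cup product: H^p x H^q -> H^{p+q}; here p+q = 1+2 = 3.
rank H^k(T^n) = C(n,k).
C(6,3) = 20

20


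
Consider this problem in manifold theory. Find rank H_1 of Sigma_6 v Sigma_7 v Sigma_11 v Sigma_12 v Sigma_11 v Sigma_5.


For a wedge X v Y: reduced H_k(X v Y) = H_k(X) + H_k(Y).
Each Sigma_g contributes b_1 = 2g.
b_1 = 12 + 14 + 22 + 24 + 22 + 10 = 104

104


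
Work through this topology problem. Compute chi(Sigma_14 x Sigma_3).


chi(Sigma_14) = 2 - 2*14 = -26
chi(Sigma_3) = 2 - 2*3 = -4
chi(product) = (-26) * (-4) = 104

104


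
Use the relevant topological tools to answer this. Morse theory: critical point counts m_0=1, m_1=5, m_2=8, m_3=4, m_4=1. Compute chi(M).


Morse theory: chi(M) = sum_k (-1)^k m_k where m_k = #(index-k critical points).
= (1) + (-5) + (8) + (-4) + (1) = 1

1


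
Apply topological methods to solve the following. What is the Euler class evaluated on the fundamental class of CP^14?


For any closed oriented manifold, <e(TM),[M]> = chi(M).
chi(CP^14) = 14+1 = 15

15


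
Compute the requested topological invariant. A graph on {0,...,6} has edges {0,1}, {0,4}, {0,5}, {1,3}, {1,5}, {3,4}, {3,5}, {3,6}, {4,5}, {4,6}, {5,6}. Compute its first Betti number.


b_1 = E - V + (number of components).
E = 11, V = 7, components = 2.
b_1 = 11 - 7 + 2 = 6

6


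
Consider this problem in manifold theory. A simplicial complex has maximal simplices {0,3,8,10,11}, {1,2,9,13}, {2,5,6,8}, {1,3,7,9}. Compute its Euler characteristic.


Enumerate all faces; f-vector: f_0=12, f_1=27, f_2=22, f_3=8, f_4=1.
chi = sum (-1)^k f_k = 0

0


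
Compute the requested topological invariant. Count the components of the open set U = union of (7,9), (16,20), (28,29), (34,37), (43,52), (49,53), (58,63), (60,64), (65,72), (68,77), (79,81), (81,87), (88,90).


Sort and merge overlapping open intervals.
Merged: (7,9), (16,20), (28,29), (34,37), (43,53), (58,64), (65,77), (79,81), (81,87), (88,90).
Number of components = 10

10


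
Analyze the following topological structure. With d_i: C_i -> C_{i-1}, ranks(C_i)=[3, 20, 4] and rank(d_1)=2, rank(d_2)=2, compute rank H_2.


rank H_k = rank(ker d_k) - rank(im d_{k+1}).
rank(ker d_2) = rank(C_2) - rank(d_2) = 4 - 2 = 2.
rank(im d_{2+1}) = 0.
rank H_2 = 2 - 0 = 2

2


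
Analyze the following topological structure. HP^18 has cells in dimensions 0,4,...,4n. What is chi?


HP^18 has one cell in each dimension 0, 4, ..., 4*18 (18+1 cells, all even-dim).
chi = 18 + 1 = 19

19


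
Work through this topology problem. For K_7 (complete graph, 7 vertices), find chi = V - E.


K_7: V = 7, E = C(7,2) = 21.
chi = V - E = 7 - 21 = -14

-14


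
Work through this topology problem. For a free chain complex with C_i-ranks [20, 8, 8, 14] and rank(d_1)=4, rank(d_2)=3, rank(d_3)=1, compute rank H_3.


rank H_k = rank(ker d_k) - rank(im d_{k+1}).
rank(ker d_3) = rank(C_3) - rank(d_3) = 14 - 1 = 13.
rank(im d_{3+1}) = 0.
rank H_3 = 13 - 0 = 13

13


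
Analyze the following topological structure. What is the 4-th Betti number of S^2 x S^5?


Each S^d has Poincare polynomial 1 + t^d.
The product S^2 x S^5 has Poincare polynomial prod(1+t^d_i).
Expanding: b_0=1, b_2=1, b_5=1, b_7=1.
b_4 = 0

0


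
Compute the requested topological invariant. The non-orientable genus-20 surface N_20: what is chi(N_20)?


For a non-orientable closed surface with k crosscaps: chi = 2 - k.
Here k = 20.
chi = 2 - 20 = -18

-18


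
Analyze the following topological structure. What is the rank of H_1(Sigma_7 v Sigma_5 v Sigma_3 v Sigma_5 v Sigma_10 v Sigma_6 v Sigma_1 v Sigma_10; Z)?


For a wedge X v Y: reduced H_k(X v Y) = H_k(X) + H_k(Y).
Each Sigma_g contributes b_1 = 2g.
b_1 = 14 + 10 + 6 + 10 + 20 + 12 + 2 + 20 = 94

94


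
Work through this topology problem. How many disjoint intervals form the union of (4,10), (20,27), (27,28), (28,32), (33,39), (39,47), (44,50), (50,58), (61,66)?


Sort and merge overlapping open intervals.
Merged: (4,10), (20,27), (27,28), (28,32), (33,39), (39,50), (50,58), (61,66).
Number of components = 8

8


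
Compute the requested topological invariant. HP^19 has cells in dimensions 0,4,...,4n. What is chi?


HP^19 has one cell in each dimension 0, 4, ..., 4*19 (19+1 cells, all even-dim).
chi = 19 + 1 = 20

20


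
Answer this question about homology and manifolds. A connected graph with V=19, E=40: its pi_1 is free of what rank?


For a connected graph: rank(pi_1) = b_1 = E - V + 1 = 1 - chi.
chi = V - E = 19 - 40 = -21.
rank = 1 - (-21) = 40 - 19 + 1 = 22

22


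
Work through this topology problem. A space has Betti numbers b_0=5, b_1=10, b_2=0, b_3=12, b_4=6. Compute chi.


chi = sum_k (-1)^k b_k.
= (5) + (-10) + (0) + (-12) + (6)
= -11

-11


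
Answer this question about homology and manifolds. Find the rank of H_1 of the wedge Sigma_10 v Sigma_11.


For a wedge: H_1(A v B) = H_1(A) + H_1(B).
b_1(Sigma_10) = 20, b_1(Sigma_11) = 22.
b_1 = 20 + 22 = 42

42


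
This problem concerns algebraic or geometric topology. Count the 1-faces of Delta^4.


Delta^4 has 4+1 vertices. A 1-face is a choice of 1+1 vertices.
f_1 = C(4+1, 1+1) = C(5,2) = 10

10


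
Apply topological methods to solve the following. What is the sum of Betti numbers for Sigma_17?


For Sigma_17: b_0 = 1, b_1 = 2g = 34, b_2 = 1.
Total = 1 + 34 + 1 = 36

36


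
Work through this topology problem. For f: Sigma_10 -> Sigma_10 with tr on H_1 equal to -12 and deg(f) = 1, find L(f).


L(f) = tr(f_0*) - tr(f_1*) + tr(f_2*).
= 1 - (-12) + (1)
= 14

14


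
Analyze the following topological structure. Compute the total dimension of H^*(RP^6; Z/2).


H^k(RP^6; Z/2) = Z/2 for each 0 <= k <= 6.
Total dimension = 6 + 1 = 7

7


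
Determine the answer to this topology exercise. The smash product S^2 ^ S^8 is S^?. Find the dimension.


S^m ^ S^n = S^{m+n}.
k = 2 + 8 = 10

10


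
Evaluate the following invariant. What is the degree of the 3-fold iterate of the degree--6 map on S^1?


deg(f) = -6. Degree is multiplicative: deg(f^3) = (deg f)^3.
deg(f^3) = (-6)^3 = -216

-216


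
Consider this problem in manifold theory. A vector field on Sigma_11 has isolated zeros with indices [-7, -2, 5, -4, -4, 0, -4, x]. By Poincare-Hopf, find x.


Poincare-Hopf: sum of indices = chi(M).
chi(Sigma_11) = 2 - 2*11 = -20.
Sum of known indices = -16.
x = chi - (sum known) = -20 - (-16) = -4

-4


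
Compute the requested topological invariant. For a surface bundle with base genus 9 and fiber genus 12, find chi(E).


For a fiber bundle F -> E -> B (with CW structure): chi(E) = chi(B) * chi(F).
chi(Sigma_9) = -16, chi(Sigma_12) = -22.
chi(E) = (-16) * (-22) = 352

352


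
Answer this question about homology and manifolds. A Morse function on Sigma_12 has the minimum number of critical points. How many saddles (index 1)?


A perfect Morse function has m_k = b_k.
For Sigma_12: b_0=1, b_1=2g=24, b_2=1.
Saddles m_1 = 2g = 24

24


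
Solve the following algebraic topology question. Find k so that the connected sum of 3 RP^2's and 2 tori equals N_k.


Since a >= 1, the sum is non-orientable; each T^2 can be replaced by RP^2 # RP^2 (since T^2#RP^2 = 3RP^2).
Total crosscaps k = 3 + 2*2 = 7.
Check via chi: chi = 3*1 + 2*0 - (3+2-1)*2 = -5 = 2 - k = -5. Consistent.

7


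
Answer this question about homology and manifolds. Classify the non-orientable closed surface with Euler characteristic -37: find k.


chi = 2 - k for closed non-orientable surfaces with k crosscaps.
-37 = 2 - k
k = 2 - (-37) = 39

39


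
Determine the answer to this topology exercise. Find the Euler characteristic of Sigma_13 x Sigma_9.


chi(Sigma_13) = 2 - 2*13 = -24
chi(Sigma_9) = 2 - 2*9 = -16
chi(product) = (-24) * (-16) = 384

384


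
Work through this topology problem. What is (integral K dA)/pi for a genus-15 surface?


Gauss-Bonnet: integral K dA = 2*pi*chi(M).
chi(Sigma_15) = 2 - 2*15 = -28.
(integral K dA)/pi = 2*chi = 2*(-28) = -56

-56


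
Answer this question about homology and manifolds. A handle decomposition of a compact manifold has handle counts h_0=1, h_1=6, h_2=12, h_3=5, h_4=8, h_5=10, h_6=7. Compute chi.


Handles of index k contribute (-1)^k to chi (same as CW cells).
chi = (1) + (-6) + (12) + (-5) + (8) + (-10) + (7) = 7

7


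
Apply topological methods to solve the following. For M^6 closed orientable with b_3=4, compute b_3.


Poincare duality for closed orientable n-manifolds: b_k = b_{n-k}.
Here n = 6, so b_3 = b_3 = 4

4


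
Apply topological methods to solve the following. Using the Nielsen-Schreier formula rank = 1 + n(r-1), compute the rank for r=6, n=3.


Nielsen-Schreier: an index-n subgroup of F_r is free of rank 1 + n(r-1).
Equivalently: chi(cover) = n*chi(base); chi(vee_r S^1) = 1 - 6 = -5.
chi(E) = 3*(-5) = -15; rank = 1 - chi(E) = 1 - (-15) = 16.
rank = 1 + 3*(6-1) = 1 + 15 = 16

16


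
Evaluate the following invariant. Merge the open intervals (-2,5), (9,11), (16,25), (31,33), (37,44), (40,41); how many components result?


Sort and merge overlapping open intervals.
Merged: (-2,5), (9,11), (16,25), (31,33), (37,44).
Number of components = 5

5


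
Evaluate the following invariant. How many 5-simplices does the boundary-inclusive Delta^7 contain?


Delta^7 has 7+1 vertices. A 5-face is a choice of 5+1 vertices.
f_5 = C(7+1, 5+1) = C(8,6) = 28

28


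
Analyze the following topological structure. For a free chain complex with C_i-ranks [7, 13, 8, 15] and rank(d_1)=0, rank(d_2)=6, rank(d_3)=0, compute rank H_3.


rank H_k = rank(ker d_k) - rank(im d_{k+1}).
rank(ker d_3) = rank(C_3) - rank(d_3) = 15 - 0 = 15.
rank(im d_{3+1}) = 0.
rank H_3 = 15 - 0 = 15

15


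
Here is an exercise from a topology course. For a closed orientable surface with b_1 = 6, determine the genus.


For a closed orientable surface: b_1 = 2g.
6 = 2g
g = 6 / 2 = 3

3


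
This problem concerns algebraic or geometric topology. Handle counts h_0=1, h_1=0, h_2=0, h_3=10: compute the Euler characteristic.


Handles of index k contribute (-1)^k to chi (same as CW cells).
chi = (1) + (0) + (0) + (-10) = -9

-9


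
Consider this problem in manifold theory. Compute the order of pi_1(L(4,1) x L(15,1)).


pi_1(X x Y) = pi_1(X) x pi_1(Y).
pi_1(L(4,1)) = Z/4, pi_1(L(15,1)) = Z/15.
|Z/4 x Z/15| = 4 * 15 = 60

60


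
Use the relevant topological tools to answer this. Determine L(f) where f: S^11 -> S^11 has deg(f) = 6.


On S^11: L(f) = tr(f_0*) + (-1)^11 tr(f_11*) = 1 + (-1)^11 * deg(f).
L(f) = 1 + (-1)^11 * 6 = 1 + -6 = -5

-5


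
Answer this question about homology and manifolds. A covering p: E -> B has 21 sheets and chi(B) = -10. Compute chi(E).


For a finite covering: chi(E) = (number of sheets) * chi(B).
chi(E) = 21 * (-10) = -210

-210


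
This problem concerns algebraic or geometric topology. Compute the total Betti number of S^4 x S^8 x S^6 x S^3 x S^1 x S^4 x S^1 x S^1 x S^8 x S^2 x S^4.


Total Betti number is multiplicative under products.
Each S^d (d>=1) has total Betti number 2.
There are 11 sphere factors.
Total = 2^11 = 2048

2048


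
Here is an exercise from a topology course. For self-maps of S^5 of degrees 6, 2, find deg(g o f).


Degree is multiplicative under composition: deg(g o f) = deg(g) * deg(f).
= 2 * 6 = 12

12


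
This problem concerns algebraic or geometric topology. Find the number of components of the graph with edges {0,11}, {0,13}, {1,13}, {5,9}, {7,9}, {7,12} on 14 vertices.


Run DFS/union-find over 14 vertices.
V = 14, E = 6.
Number of components = 8

8


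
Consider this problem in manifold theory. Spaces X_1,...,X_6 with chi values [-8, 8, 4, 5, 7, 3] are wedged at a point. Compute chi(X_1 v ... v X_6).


chi(A v B) = chi(A) + chi(B) - 1 (one point identified).
For 6 spaces: chi = (sum chi_i) - (6 - 1).
sum = 19; chi = 19 - 5 = 14

14


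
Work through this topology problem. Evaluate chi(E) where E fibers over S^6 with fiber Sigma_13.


chi(S^6) = 2 (n even), chi(Sigma_13) = 2 - 2*13 = -24.
chi(E) = 2 * (-24) = -48

-48


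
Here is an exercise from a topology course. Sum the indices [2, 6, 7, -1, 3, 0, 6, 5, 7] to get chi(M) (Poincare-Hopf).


Poincare-Hopf: chi(M) = sum of indices of zeros.
chi = (2) + (6) + (7) + (-1) + (3) + (0) + (6) + (5) + (7) = 35

35


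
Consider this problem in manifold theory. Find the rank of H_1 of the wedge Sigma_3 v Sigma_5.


For a wedge: H_1(A v B) = H_1(A) + H_1(B).
b_1(Sigma_3) = 6, b_1(Sigma_5) = 10.
b_1 = 6 + 10 = 16

16


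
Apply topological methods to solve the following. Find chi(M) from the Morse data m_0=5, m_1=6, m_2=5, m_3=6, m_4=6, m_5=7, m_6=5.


Morse theory: chi(M) = sum_k (-1)^k m_k where m_k = #(index-k critical points).
= (5) + (-6) + (5) + (-6) + (6) + (-7) + (5) = 2

2


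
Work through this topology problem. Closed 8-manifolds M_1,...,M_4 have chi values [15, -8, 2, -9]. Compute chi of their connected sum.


For n-manifolds: chi(A#B) = chi(A) + chi(B) - chi(S^8).
chi(S^8) = 1 + (-1)^8 = 2.
chi(#) = (sum chi_i) - (4-1)*chi(S^8) = 0 - 3*2 = -6

-6


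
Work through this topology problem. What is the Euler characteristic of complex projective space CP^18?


CP^18 has one cell in each even dimension 0, 2, ..., 2*18 (18+1 cells total).
All cells are even-dimensional, so chi = number of cells.
chi = 18 + 1 = 19

19


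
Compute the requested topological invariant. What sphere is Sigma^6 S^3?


Each suspension raises dimension by 1: Sigma S^n = S^{n+1}.
Sigma^6 S^3 = S^{3+6} = S^9

9


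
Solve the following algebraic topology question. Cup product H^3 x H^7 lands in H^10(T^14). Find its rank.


Cup product: H^p x H^q -> H^{p+q}; here p+q = 3+7 = 10.
rank H^k(T^n) = C(n,k).
C(14,10) = 1001

1001


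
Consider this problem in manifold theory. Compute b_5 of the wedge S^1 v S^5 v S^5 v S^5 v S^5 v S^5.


For a wedge of spheres, H_k (k>0) is free on one generator per sphere of dimension k.
Spheres of dimension 5: count = 5.
b_5 = 5

5


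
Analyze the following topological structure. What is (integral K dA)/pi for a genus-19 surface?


Gauss-Bonnet: integral K dA = 2*pi*chi(M).
chi(Sigma_19) = 2 - 2*19 = -36.
(integral K dA)/pi = 2*chi = 2*(-36) = -72

-72


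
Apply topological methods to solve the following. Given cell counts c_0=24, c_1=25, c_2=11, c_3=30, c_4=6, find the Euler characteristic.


chi = sum_k (-1)^k c_k.
= (-1)^0*24 + (-1)^1*25 + (-1)^2*11 + (-1)^3*30 + (-1)^4*6
= (24) + (-25) + (11) + (-30) + (6)
= -14

-14


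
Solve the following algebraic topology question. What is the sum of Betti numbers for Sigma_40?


For Sigma_40: b_0 = 1, b_1 = 2g = 80, b_2 = 1.
Total = 1 + 80 + 1 = 82

82


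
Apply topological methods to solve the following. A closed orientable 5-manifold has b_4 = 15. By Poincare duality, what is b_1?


Poincare duality for closed orientable n-manifolds: b_k = b_{n-k}.
Here n = 5, so b_1 = b_4 = 15

15


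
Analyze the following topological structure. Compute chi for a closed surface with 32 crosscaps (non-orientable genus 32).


For a non-orientable closed surface with k crosscaps: chi = 2 - k.
Here k = 32.
chi = 2 - 32 = -30

-30


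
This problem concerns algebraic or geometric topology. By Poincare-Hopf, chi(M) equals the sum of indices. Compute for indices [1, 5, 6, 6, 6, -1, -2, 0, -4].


Poincare-Hopf: chi(M) = sum of indices of zeros.
chi = (1) + (5) + (6) + (6) + (6) + (-1) + (-2) + (0) + (-4) = 17

17


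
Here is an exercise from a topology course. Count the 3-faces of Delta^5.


Delta^5 has 5+1 vertices. A 3-face is a choice of 3+1 vertices.
f_3 = C(5+1, 3+1) = C(6,4) = 15

15


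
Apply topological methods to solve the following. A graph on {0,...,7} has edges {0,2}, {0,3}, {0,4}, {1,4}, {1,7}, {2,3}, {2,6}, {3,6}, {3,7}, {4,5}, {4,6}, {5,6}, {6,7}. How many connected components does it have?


Run DFS/union-find over 8 vertices.
V = 8, E = 13.
Number of components = 1

1


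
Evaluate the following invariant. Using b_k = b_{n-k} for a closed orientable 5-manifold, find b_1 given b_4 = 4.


Poincare duality for closed orientable n-manifolds: b_k = b_{n-k}.
Here n = 5, so b_1 = b_4 = 4

4


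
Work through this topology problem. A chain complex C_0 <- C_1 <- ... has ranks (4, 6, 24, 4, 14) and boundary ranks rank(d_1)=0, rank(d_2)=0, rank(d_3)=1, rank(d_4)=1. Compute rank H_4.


rank H_k = rank(ker d_k) - rank(im d_{k+1}).
rank(ker d_4) = rank(C_4) - rank(d_4) = 14 - 1 = 13.
rank(im d_{4+1}) = 0.
rank H_4 = 13 - 0 = 13

13


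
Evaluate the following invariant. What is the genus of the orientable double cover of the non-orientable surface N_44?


chi(N_44) = 2 - 44 = -42.
Double cover: chi(Sigma_g) = 2 * chi(N_44) = 2*(-42) = -84.
2 - 2g = -84, so g = (2 - (-84))/2 = 86/2 = 43

43


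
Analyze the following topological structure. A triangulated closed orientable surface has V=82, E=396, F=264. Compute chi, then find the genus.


chi = V - E + F = 82 - 396 + 264 = -50
For orientable closed surface: chi = 2 - 2g, so g = (2 - chi)/2.
g = (2 - (-50)) / 2 = 52 / 2 = 26

26


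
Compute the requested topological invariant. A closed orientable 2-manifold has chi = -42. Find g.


chi = 2 - 2g for closed orientable surfaces.
-42 = 2 - 2g
2g = 2 - (-42) = 44
g = 22

22


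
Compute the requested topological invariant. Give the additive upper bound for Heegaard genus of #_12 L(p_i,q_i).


Heegaard genus satisfies g(A#B) <= g(A) + g(B).
Each lens space has g = 1.
Upper bound: 12 * 1 = 12

12


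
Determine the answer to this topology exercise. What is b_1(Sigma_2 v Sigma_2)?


For a wedge: H_1(A v B) = H_1(A) + H_1(B).
b_1(Sigma_2) = 4, b_1(Sigma_2) = 4.
b_1 = 4 + 4 = 8

8


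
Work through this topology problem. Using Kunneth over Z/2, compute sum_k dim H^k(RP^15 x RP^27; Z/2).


dim H^*(RP^n; Z/2) = n+1 (one Z/2 in each degree 0..n).
Total Betti number is multiplicative.
Total = (15+1) * (27+1) = 16 * 28 = 448

448


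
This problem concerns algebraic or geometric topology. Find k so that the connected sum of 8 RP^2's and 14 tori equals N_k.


Since a >= 1, the sum is non-orientable; each T^2 can be replaced by RP^2 # RP^2 (since T^2#RP^2 = 3RP^2).
Total crosscaps k = 8 + 2*14 = 36.
Check via chi: chi = 8*1 + 14*0 - (8+14-1)*2 = -34 = 2 - k = -34. Consistent.

36


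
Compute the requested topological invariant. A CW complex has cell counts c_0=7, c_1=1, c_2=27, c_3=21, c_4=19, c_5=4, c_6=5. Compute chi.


chi = sum_k (-1)^k c_k.
= (-1)^0*7 + (-1)^1*1 + (-1)^2*27 + (-1)^3*21 + (-1)^4*19 + (-1)^5*4 + (-1)^6*5
= (7) + (-1) + (27) + (-21) + (19) + (-4) + (5)
= 32

32


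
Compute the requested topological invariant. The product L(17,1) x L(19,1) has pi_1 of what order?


pi_1(X x Y) = pi_1(X) x pi_1(Y).
pi_1(L(17,1)) = Z/17, pi_1(L(19,1)) = Z/19.
|Z/17 x Z/19| = 17 * 19 = 323

323


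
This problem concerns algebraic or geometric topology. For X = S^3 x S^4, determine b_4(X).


Each S^d has Poincare polynomial 1 + t^d.
The product S^3 x S^4 has Poincare polynomial prod(1+t^d_i).
Expanding: b_0=1, b_3=1, b_4=1, b_7=1.
b_4 = 1

1


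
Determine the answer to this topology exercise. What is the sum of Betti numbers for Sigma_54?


For Sigma_54: b_0 = 1, b_1 = 2g = 108, b_2 = 1.
Total = 1 + 108 + 1 = 110

110


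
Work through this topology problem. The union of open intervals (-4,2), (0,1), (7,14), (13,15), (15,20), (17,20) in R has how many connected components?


Sort and merge overlapping open intervals.
Merged: (-4,2), (7,15), (15,20).
Number of components = 3

3


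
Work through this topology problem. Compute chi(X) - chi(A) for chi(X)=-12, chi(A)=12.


Relative Euler characteristic: chi(X, A) = chi(X) - chi(A).
= -12 - (12) = -24

-24


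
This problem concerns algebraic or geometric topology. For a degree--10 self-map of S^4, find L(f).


On S^4: L(f) = tr(f_0*) + (-1)^4 tr(f_4*) = 1 + (-1)^4 * deg(f).
L(f) = 1 + (-1)^4 * -10 = 1 + -10 = -9

-9


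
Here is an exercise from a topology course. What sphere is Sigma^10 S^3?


Each suspension raises dimension by 1: Sigma S^n = S^{n+1}.
Sigma^10 S^3 = S^{3+10} = S^13

13


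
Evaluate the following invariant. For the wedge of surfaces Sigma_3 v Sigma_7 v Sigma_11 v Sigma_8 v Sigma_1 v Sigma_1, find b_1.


For a wedge X v Y: reduced H_k(X v Y) = H_k(X) + H_k(Y).
Each Sigma_g contributes b_1 = 2g.
b_1 = 6 + 14 + 22 + 16 + 2 + 2 = 62

62


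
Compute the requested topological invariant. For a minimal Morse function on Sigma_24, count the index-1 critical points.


A perfect Morse function has m_k = b_k.
For Sigma_24: b_0=1, b_1=2g=48, b_2=1.
Saddles m_1 = 2g = 48

48


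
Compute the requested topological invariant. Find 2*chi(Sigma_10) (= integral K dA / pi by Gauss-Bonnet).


Gauss-Bonnet: integral K dA = 2*pi*chi(M).
chi(Sigma_10) = 2 - 2*10 = -18.
(integral K dA)/pi = 2*chi = 2*(-18) = -36

-36


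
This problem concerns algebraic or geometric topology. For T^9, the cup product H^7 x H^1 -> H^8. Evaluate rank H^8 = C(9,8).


Cup product: H^p x H^q -> H^{p+q}; here p+q = 7+1 = 8.
rank H^k(T^n) = C(n,k).
C(9,8) = 9

9


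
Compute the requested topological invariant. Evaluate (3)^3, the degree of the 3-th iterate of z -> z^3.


deg(f) = 3. Degree is multiplicative: deg(f^3) = (deg f)^3.
deg(f^3) = (3)^3 = 27

27


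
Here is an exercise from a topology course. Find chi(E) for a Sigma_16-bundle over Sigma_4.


For a fiber bundle F -> E -> B (with CW structure): chi(E) = chi(B) * chi(F).
chi(Sigma_4) = -6, chi(Sigma_16) = -30.
chi(E) = (-6) * (-30) = 180

180


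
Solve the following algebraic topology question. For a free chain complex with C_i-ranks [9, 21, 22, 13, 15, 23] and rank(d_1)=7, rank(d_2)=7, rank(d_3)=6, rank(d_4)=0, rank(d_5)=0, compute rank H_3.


rank H_k = rank(ker d_k) - rank(im d_{k+1}).
rank(ker d_3) = rank(C_3) - rank(d_3) = 13 - 6 = 7.
rank(im d_{3+1}) = 0.
rank H_3 = 7 - 0 = 7

7
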